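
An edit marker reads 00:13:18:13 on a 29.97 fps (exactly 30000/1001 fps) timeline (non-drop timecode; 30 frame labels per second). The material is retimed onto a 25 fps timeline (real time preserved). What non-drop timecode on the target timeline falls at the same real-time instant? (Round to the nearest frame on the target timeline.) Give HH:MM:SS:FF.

Source frame index: (0×3600 + 13×60 + 18) × 30 + 13 = 23953.
Real time: 23953 / (30000/1001) = 23976953/30000 s.
Target frame: (23976953/30000) × (25) = 23976953/1200 ≈ 19980.794 → 19981.
At 25 labels/s: frame 19981 → 00:13:19:06.

00:13:19:06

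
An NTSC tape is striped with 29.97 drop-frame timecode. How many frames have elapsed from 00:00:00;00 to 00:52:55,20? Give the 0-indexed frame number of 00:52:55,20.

95176

As if non-drop at 30 labels/s: (0 × 3600 + 52 × 60 + 55) × 30 + 20 = 95270.
Minute boundaries passed: 52; those not divisible by 10: 52 − 5 = 47; dropped labels = 2 × 47 = 94.
Actual frame index = 95270 − 94 = 95176.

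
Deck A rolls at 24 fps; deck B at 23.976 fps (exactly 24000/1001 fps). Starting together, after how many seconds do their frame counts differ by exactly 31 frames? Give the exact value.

31031/24 seconds

The gap grows by |24000/1001 − 24| = 24/1001 frames per second.
Time for a 31-frame gap: 31 ÷ (24/1001) = 31031/24 s.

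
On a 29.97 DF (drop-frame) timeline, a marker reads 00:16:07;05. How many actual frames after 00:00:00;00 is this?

Complete 10-minute blocks: 1, each 17982 frames → 17982.
Remaining 6 whole minutes in the current block: 1800 + 5 × 1798 = 10790 frames.
Within the current minute: 7 × 30 + 5 − 2 = 213 (labels ;00/;01 skipped at this minute). Total = 17982 + 10790 + 213 = 28985.

28985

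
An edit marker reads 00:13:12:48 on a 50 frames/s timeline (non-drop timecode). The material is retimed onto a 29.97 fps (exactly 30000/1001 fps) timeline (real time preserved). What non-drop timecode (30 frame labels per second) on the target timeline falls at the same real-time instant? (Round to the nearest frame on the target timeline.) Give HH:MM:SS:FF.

00:13:12:05

Source frame index: (0×3600 + 13×60 + 12) × 50 + 48 = 39648.
Real time: 39648 / (50) = 19824/25 s.
Target frame: (19824/25) × (30000/1001) = 3398400/143 ≈ 23765.035 → 23765.
At 30 labels/s: frame 23765 → 00:13:12:05.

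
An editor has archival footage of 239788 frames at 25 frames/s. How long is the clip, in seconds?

9591.52 seconds

Running time = 239788 / (25) = 9591.52 s.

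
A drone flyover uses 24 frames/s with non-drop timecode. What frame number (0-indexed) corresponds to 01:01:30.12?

frame 88572

Total seconds to the label: (1 × 3600 + 1 × 60 + 30) = 3690.
Frame index = 3690 × 24 + 12 = 88572.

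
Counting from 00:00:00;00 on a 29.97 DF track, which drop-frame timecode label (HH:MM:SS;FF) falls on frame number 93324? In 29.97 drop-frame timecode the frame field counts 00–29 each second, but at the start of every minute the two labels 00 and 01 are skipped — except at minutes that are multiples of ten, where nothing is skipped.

Each 10-minute DF block holds 10 × 60 × 30 − 9 × 2 = 17982 frames. 93324 ÷ 17982 → 5 full blocks, remainder 3414.
Within the partial block the first minute is 1800 frames and each further minute 1798, so 1 further minute boundary passed. Total skipped labels = 18 × 5 + 2 × 1 = 92.
Non-drop label index = 93324 + 92 = 93416; at 30 labels/s that is 00:51:53:26, i.e. DF 00:51:53;26.

00:51:53;26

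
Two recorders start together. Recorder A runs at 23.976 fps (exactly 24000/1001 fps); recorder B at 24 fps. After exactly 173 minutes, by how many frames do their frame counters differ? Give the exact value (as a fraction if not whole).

249120/1001 frames

173 min = 10380 s.
A emits 24000/1001 × 10380 = 249120000/1001 frames; B emits 24 × 10380 = 249120.
Difference = 249120/1001 frames (≈ 248.8711); B is ahead of A.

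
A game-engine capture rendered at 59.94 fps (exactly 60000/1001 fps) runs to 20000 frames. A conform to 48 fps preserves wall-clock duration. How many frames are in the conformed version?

16016 frames

Target frames = source frames × (target rate / source rate) = 20000 × (48)/(60000/1001) = 20000 × 1001/1250 = 16016.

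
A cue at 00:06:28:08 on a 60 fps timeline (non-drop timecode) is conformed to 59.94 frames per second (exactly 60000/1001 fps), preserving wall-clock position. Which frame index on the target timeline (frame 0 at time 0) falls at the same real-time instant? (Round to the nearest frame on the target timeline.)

frame 23265

Source frame index: (0×3600 + 6×60 + 28) × 60 + 8 = 23288.
Real time: 23288 / (60) = 5822/15 s.
Target frame: (5822/15) × (60000/1001) = 23288000/1001 ≈ 23264.735 → 23265.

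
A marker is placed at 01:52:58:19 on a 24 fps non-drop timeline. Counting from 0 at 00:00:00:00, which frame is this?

Total seconds to the label: (1 × 3600 + 52 × 60 + 58) = 6778.
Frame index = 6778 × 24 + 19 = 162691.

frame 162691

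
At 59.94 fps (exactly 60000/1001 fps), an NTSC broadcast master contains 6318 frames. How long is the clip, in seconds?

Running time = 6318 / (60000/1001) = 105.4053 s.

105.4053 seconds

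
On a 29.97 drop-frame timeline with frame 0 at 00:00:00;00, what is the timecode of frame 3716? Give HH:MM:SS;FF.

Each 10-minute DF block holds 10 × 60 × 30 − 9 × 2 = 17982 frames. 3716 ÷ 17982 → 0 full blocks, remainder 3716.
Within the partial block the first minute is 1800 frames and each further minute 1798, so 2 further minute boundaries passed. Total skipped labels = 18 × 0 + 2 × 2 = 4.
Non-drop label index = 3716 + 4 = 3720; at 30 labels/s that is 00:02:04:00, i.e. DF 00:02:04;00.

00:02:04;00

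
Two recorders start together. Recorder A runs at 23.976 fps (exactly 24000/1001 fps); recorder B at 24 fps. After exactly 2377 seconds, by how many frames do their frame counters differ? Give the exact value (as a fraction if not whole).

A emits 24000/1001 × 2377 = 57048000/1001 frames; B emits 24 × 2377 = 57048.
Difference = 57048/1001 frames (≈ 56.9910); B is ahead of A.

57048/1001 frames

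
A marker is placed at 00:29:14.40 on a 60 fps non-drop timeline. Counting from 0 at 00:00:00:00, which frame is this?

frame 105280

Total seconds to the label: (0 × 3600 + 29 × 60 + 14) = 1754.
Frame index = 1754 × 60 + 40 = 105280.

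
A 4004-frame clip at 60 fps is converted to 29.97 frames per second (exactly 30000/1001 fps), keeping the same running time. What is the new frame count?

2000 frames

Target frames = source frames × (target rate / source rate) = 4004 × (30000/1001)/(60) = 4004 × 500/1001 = 2000.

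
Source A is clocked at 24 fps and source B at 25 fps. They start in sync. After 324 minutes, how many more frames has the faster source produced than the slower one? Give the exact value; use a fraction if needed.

19440 frames

324 min = 19440 s.
A emits 24 × 19440 = 466560 frames; B emits 25 × 19440 = 486000.
Difference = 19440 frames; B is ahead of A.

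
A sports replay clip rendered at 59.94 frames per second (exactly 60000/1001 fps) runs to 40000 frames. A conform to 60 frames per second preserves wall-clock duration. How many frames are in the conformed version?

40040 frames

Target frames = source frames × (target rate / source rate) = 40000 × (60)/(60000/1001) = 40000 × 1001/1000 = 40040.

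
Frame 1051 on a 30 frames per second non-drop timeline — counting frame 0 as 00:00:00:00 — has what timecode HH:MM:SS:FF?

00:00:35:01

1051 ÷ 30 = 35 full seconds, remainder 1 frame.
35 s = 0 h 0 min 35 s.
Timecode: 00:00:35:01.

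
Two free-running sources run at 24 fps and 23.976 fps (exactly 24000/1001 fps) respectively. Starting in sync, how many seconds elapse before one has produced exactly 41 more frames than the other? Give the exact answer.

The gap grows by |24000/1001 − 24| = 24/1001 frames per second.
Time for a 41-frame gap: 41 ÷ (24/1001) = 41041/24 s.

41041/24 seconds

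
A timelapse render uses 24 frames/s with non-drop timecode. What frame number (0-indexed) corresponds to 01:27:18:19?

frame 125731

Total seconds to the label: (1 × 3600 + 27 × 60 + 18) = 5238.
Frame index = 5238 × 24 + 19 = 125731.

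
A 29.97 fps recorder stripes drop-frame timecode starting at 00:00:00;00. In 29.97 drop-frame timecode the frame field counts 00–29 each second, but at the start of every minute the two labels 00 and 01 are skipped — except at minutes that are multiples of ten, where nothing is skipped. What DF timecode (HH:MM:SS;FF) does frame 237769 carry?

Ten DF minutes hold 17982 frames, so frame 237769 lies in block 13 (frames 233766–251747) with 4003 frames into that block.
The block's first minute is 1800 frames and the rest 1798 each; 4003 frames reaches minute 2, so 13 × 18 + 2 × 2 = 238 labels have been skipped so far.
Adding those back, label number 237769 + 238 = 238007 at 30 labels/s is 7933 s + 17 f = 2 h 12 min 13 s frame 17, i.e. 02:12:13;17.

02:12:13;17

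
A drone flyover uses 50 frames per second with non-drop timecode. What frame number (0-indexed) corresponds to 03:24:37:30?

Total seconds to the label: (3 × 3600 + 24 × 60 + 37) = 12277.
Frame index = 12277 × 50 + 30 = 613880.

frame 613880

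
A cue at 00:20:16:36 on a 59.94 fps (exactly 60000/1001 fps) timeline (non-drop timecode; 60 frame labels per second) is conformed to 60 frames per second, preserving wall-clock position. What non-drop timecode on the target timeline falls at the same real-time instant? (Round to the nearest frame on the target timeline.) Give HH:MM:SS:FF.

00:20:17:49

Source frame index: (0×3600 + 20×60 + 16) × 60 + 36 = 72996.
Real time: 72996 / (60000/1001) = 6089083/5000 s.
Target frame: (6089083/5000) × (60) = 18267249/250 ≈ 73068.996 → 73069.
At 60 labels/s: frame 73069 → 00:20:17:49.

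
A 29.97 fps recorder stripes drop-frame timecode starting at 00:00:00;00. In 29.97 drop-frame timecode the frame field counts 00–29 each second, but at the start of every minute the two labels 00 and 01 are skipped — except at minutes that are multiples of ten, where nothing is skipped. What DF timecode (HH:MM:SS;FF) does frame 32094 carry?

Each 10-minute DF block holds 10 × 60 × 30 − 9 × 2 = 17982 frames. 32094 ÷ 17982 → 1 full block, remainder 14112.
Within the partial block the first minute is 1800 frames and each further minute 1798, so 7 further minute boundaries passed. Total skipped labels = 18 × 1 + 2 × 7 = 32.
Non-drop label index = 32094 + 32 = 32126; at 30 labels/s that is 00:17:50:26, i.e. DF 00:17:50;26.

00:17:50;26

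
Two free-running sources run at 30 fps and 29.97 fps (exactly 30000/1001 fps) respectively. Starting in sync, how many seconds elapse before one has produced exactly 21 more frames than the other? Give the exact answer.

700.7 seconds

The gap grows by |30000/1001 − 30| = 30/1001 frames per second.
Time for a 21-frame gap: 21 ÷ (30/1001) = 700.7 s.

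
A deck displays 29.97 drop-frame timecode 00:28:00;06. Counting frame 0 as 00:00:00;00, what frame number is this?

50354

Complete 10-minute blocks: 2, each 17982 frames → 35964.
Remaining 8 whole minutes in the current block: 1800 + 7 × 1798 = 14386 frames.
Within the current minute: 0 × 30 + 6 − 2 = 4 (labels ;00/;01 skipped at this minute). Total = 35964 + 14386 + 4 = 50354.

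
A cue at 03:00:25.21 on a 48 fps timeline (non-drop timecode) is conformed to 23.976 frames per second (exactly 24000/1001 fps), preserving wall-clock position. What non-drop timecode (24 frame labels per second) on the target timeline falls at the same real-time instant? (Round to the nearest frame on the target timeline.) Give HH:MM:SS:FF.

03:00:14:15

Source frame index: (3×3600 + 0×60 + 25) × 48 + 21 = 519621.
Real time: 519621 / (48) = 173207/16 s.
Target frame: (173207/16) × (24000/1001) = 259810500/1001 ≈ 259550.949 → 259551.
At 24 labels/s: frame 259551 → 03:00:14:15.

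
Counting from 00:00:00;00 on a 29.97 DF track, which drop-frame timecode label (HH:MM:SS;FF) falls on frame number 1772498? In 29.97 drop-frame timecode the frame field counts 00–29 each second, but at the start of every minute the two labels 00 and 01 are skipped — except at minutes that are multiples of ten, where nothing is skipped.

Each 10-minute DF block holds 10 × 60 × 30 − 9 × 2 = 17982 frames. 1772498 ÷ 17982 → 98 full blocks, remainder 10262.
Within the partial block the first minute is 1800 frames and each further minute 1798, so 5 further minute boundaries passed. Total skipped labels = 18 × 98 + 2 × 5 = 1774.
Non-drop label index = 1772498 + 1774 = 1774272; at 30 labels/s that is 16:25:42:12, i.e. DF 16:25:42;12.

16:25:42;12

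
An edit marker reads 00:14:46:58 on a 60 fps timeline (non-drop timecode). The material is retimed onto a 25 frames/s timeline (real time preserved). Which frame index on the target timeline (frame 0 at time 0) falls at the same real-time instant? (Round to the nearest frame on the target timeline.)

frame 22174

Source frame index: (0×3600 + 14×60 + 46) × 60 + 58 = 53218.
Real time: 53218 / (60) = 26609/30 s.
Target frame: (26609/30) × (25) = 133045/6 ≈ 22174.167 → 22174.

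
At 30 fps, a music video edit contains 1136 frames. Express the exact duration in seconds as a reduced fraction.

568/15 seconds

Running time = 1136 ÷ (30) = 1136 × 1/30 = 568/15 s.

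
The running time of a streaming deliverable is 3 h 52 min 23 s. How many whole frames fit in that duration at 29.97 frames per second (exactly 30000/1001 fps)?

3 h 52 min 23 s = 13943 s.
Frames = 13943 × 30000/1001 = 418290000/1001 ≈ 417872.1279.
Complete frames: 417872.

417872 frames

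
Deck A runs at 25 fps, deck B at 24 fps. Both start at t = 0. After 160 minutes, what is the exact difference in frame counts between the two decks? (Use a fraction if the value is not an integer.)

9600 frames

160 min = 9600 s.
A emits 25 × 9600 = 240000 frames; B emits 24 × 9600 = 230400.
Difference = 9600 frames; B is behind A.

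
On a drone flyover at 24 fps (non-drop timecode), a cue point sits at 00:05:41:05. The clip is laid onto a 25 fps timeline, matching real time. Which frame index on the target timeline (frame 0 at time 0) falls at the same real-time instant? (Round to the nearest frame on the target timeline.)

frame 8530

Source frame index: (0×3600 + 5×60 + 41) × 24 + 5 = 8189.
Real time: 8189 / (24) = 8189/24 s.
Target frame: (8189/24) × (25) = 204725/24 ≈ 8530.208 → 8530.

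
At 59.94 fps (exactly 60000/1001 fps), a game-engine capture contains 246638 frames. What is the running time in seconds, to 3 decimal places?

4114.744 seconds

Running time = 246638 × 1001/60000 = 123442319/30000 s ≈ 4114.744 s.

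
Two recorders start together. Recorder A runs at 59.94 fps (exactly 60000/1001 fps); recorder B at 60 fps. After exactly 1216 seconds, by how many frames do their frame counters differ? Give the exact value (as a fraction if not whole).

A emits 60000/1001 × 1216 = 72960000/1001 frames; B emits 60 × 1216 = 72960.
Difference = 72960/1001 frames (≈ 72.8871); B is ahead of A.

72960/1001 frames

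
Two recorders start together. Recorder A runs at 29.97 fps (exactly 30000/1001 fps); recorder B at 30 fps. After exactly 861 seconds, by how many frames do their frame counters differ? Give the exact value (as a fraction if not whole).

3690/143 frames

A emits 30000/1001 × 861 = 3690000/143 frames; B emits 30 × 861 = 25830.
Difference = 3690/143 frames (≈ 25.8042); B is ahead of A.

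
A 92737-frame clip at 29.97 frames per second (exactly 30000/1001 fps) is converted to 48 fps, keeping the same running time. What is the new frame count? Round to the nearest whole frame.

Frames at target rate = 92737 × (48) / (30000/1001) = 92829737/625 ≈ 148527.579.
Nearest whole frame: 148528.

148528 frames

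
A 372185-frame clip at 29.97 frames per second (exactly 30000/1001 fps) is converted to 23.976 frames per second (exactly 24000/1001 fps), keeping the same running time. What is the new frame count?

Target frames = source frames × (target rate / source rate) = 372185 × (24000/1001)/(30000/1001) = 372185 × 4/5 = 297748.

297748 frames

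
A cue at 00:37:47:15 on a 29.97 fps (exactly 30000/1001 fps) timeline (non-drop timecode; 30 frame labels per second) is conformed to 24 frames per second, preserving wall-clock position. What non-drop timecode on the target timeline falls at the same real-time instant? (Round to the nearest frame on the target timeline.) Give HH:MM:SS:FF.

Source frame index: (0×3600 + 37×60 + 47) × 30 + 15 = 68025.
Real time: 68025 / (30000/1001) = 907907/400 s.
Target frame: (907907/400) × (24) = 2723721/50 ≈ 54474.420 → 54474.
At 24 labels/s: frame 54474 → 00:37:49:18.

00:37:49:18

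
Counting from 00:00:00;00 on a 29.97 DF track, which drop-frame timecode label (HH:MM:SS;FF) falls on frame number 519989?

Each 10-minute DF block holds 10 × 60 × 30 − 9 × 2 = 17982 frames. 519989 ÷ 17982 → 28 full blocks, remainder 16493.
Within the partial block the first minute is 1800 frames and each further minute 1798, so 9 further minute boundaries passed. Total skipped labels = 18 × 28 + 2 × 9 = 522.
Non-drop label index = 519989 + 522 = 520511; at 30 labels/s that is 04:49:10:11, i.e. DF 04:49:10;11.

04:49:10;11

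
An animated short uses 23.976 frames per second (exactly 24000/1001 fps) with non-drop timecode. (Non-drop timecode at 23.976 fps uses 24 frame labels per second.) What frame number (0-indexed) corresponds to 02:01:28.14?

Total seconds to the label: (2 × 3600 + 1 × 60 + 28) = 7288.
Frame index = 7288 × 24 + 14 = 174926.

frame 174926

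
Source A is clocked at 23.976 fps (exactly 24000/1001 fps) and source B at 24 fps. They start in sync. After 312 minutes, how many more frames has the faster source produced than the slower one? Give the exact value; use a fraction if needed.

312 min = 18720 s.
A emits 24000/1001 × 18720 = 34560000/77 frames; B emits 24 × 18720 = 449280.
Difference = 34560/77 frames (≈ 448.8312); B is ahead of A.

34560/77 frames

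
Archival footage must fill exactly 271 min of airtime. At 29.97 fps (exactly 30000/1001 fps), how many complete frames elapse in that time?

271 min = 16260 s.
Frames = 16260 × 30000/1001 = 487800000/1001 ≈ 487312.6873.
Complete frames: 487312.

487312 frames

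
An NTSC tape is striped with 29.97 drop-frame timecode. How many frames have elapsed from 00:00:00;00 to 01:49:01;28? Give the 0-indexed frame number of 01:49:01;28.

Complete 10-minute blocks: 10, each 17982 frames → 179820.
Remaining 9 whole minutes in the current block: 1800 + 8 × 1798 = 16184 frames.
Within the current minute: 1 × 30 + 28 − 2 = 56 (labels ;00/;01 skipped at this minute). Total = 179820 + 16184 + 56 = 196060.

196060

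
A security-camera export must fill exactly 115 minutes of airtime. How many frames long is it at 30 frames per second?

115 min = 6900 s.
Frames = 6900 × 30 = 207000.

207000 frames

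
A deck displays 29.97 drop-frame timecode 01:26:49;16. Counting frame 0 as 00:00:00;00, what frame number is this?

Complete 10-minute blocks: 8, each 17982 frames → 143856.
Remaining 6 whole minutes in the current block: 1800 + 5 × 1798 = 10790 frames.
Within the current minute: 49 × 30 + 16 − 2 = 1484 (labels ;00/;01 skipped at this minute). Total = 143856 + 10790 + 1484 = 156130.

156130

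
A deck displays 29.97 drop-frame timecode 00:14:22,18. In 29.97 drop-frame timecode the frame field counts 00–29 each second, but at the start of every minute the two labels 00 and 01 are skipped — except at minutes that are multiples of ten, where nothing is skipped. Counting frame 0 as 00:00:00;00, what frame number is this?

25852

Complete 10-minute blocks: 1, each 17982 frames → 17982.
Remaining 4 whole minutes in the current block: 1800 + 3 × 1798 = 7194 frames.
Within the current minute: 22 × 30 + 18 − 2 = 676 (labels ;00/;01 skipped at this minute). Total = 17982 + 7194 + 676 = 25852.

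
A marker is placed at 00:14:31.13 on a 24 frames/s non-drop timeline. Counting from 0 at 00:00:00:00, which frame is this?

Total seconds to the label: (0 × 3600 + 14 × 60 + 31) = 871.
Frame index = 871 × 24 + 13 = 20917.

20917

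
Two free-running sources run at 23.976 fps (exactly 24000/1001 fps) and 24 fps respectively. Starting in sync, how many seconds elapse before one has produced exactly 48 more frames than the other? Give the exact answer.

The gap grows by |24 − 24000/1001| = 24/1001 frames per second.
Time for a 48-frame gap: 48 ÷ (24/1001) = 2002 s.

2002 seconds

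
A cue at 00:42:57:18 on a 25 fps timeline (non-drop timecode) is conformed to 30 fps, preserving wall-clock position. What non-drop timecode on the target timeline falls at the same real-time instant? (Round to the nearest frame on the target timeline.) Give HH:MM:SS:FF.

Source frame index: (0×3600 + 42×60 + 57) × 25 + 18 = 64443.
Real time: 64443 / (25) = 64443/25 s.
Target frame: (64443/25) × (30) = 386658/5 ≈ 77331.600 → 77332.
At 30 labels/s: frame 77332 → 00:42:57:22.

00:42:57:22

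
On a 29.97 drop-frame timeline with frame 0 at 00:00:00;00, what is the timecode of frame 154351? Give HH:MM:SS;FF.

01:25:50;05

Each 10-minute DF block holds 10 × 60 × 30 − 9 × 2 = 17982 frames. 154351 ÷ 17982 → 8 full blocks, remainder 10495.
Within the partial block the first minute is 1800 frames and each further minute 1798, so 5 further minute boundaries passed. Total skipped labels = 18 × 8 + 2 × 5 = 154.
Non-drop label index = 154351 + 154 = 154505; at 30 labels/s that is 01:25:50:05, i.e. DF 01:25:50;05.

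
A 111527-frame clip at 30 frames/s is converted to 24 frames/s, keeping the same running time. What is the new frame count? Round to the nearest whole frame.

Frames at target rate = 111527 × (24) / (30) = 446108/5 ≈ 89221.600.
Nearest whole frame: 89222.

89222 frames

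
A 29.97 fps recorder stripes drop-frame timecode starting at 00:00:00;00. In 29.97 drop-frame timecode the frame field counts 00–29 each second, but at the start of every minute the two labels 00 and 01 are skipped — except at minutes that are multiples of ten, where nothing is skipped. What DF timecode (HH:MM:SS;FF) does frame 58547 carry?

00:32:33;15

Each 10-minute DF block holds 10 × 60 × 30 − 9 × 2 = 17982 frames. 58547 ÷ 17982 → 3 full blocks, remainder 4601.
Within the partial block the first minute is 1800 frames and each further minute 1798, so 2 further minute boundaries passed. Total skipped labels = 18 × 3 + 2 × 2 = 58.
Non-drop label index = 58547 + 58 = 58605; at 30 labels/s that is 00:32:33:15, i.e. DF 00:32:33;15.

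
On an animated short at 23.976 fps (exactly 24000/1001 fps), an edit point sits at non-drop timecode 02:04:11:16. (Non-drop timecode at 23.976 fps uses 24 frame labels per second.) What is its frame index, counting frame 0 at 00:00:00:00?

Total seconds to the label: (2 × 3600 + 4 × 60 + 11) = 7451.
Frame index = 7451 × 24 + 16 = 178840.

frame 178840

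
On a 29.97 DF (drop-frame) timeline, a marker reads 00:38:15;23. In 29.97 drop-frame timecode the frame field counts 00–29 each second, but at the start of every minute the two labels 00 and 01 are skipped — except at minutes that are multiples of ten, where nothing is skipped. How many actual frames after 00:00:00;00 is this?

As if non-drop at 30 labels/s: (0 × 3600 + 38 × 60 + 15) × 30 + 23 = 68873.
Minute boundaries passed: 38; those not divisible by 10: 38 − 3 = 35; dropped labels = 2 × 35 = 70.
Actual frame index = 68873 − 70 = 68803.

68803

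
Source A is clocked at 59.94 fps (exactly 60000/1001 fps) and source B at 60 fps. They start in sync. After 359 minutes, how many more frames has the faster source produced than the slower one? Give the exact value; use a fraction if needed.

359 min = 21540 s.
A emits 60000/1001 × 21540 = 1292400000/1001 frames; B emits 60 × 21540 = 1292400.
Difference = 1292400/1001 frames (≈ 1291.1089); B is ahead of A.

1292400/1001 frames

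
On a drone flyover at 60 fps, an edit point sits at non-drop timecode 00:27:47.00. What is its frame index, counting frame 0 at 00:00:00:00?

Total seconds to the label: (0 × 3600 + 27 × 60 + 47) = 1667.
Frame index = 1667 × 60 + 0 = 100020.

100020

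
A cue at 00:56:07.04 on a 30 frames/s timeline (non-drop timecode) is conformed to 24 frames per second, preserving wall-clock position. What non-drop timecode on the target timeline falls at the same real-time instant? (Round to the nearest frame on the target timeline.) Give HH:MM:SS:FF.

Source frame index: (0×3600 + 56×60 + 7) × 30 + 4 = 101014.
Real time: 101014 / (30) = 50507/15 s.
Target frame: (50507/15) × (24) = 404056/5 ≈ 80811.200 → 80811.
At 24 labels/s: frame 80811 → 00:56:07:03.

00:56:07:03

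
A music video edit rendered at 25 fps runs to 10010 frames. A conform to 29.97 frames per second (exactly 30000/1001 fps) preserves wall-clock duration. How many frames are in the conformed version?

12000 frames

Target frames = source frames × (target rate / source rate) = 10010 × (30000/1001)/(25) = 10010 × 1200/1001 = 12000.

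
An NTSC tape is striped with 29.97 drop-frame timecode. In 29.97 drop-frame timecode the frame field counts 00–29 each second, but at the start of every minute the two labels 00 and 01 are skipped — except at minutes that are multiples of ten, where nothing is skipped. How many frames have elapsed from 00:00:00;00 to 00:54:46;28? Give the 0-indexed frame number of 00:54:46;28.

98510

As if non-drop at 30 labels/s: (0 × 3600 + 54 × 60 + 46) × 30 + 28 = 98608.
Minute boundaries passed: 54; those not divisible by 10: 54 − 5 = 49; dropped labels = 2 × 49 = 98.
Actual frame index = 98608 − 98 = 98510.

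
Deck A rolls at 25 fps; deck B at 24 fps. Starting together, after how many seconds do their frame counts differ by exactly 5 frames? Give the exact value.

5 seconds

The gap grows by |24 − 25| = 1 frame per second.
Time for a 5-frame gap: 5 ÷ (1) = 5 s.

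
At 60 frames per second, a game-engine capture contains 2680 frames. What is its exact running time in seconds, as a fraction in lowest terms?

134/3 seconds

Running time = 2680 ÷ (60) = 2680 × 1/60 = 134/3 s.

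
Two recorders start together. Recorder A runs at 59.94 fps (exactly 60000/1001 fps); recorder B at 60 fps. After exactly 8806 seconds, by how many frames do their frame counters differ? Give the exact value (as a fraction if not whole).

A emits 60000/1001 × 8806 = 75480000/143 frames; B emits 60 × 8806 = 528360.
Difference = 75480/143 frames (≈ 527.8322); B is ahead of A.

75480/143 frames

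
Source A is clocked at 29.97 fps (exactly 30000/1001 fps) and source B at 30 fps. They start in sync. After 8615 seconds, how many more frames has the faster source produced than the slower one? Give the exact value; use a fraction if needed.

258450/1001 frames

A emits 30000/1001 × 8615 = 258450000/1001 frames; B emits 30 × 8615 = 258450.
Difference = 258450/1001 frames (≈ 258.1918); B is ahead of A.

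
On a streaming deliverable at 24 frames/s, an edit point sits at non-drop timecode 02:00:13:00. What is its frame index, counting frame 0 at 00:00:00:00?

frame 173112

Total seconds to the label: (2 × 3600 + 0 × 60 + 13) = 7213.
Frame index = 7213 × 24 + 0 = 173112.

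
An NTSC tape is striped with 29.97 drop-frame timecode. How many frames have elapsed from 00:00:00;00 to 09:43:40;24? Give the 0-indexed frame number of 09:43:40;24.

1049574

Complete 10-minute blocks: 58, each 17982 frames → 1042956.
Remaining 3 whole minutes in the current block: 1800 + 2 × 1798 = 5396 frames.
Within the current minute: 40 × 30 + 24 − 2 = 1222 (labels ;00/;01 skipped at this minute). Total = 1042956 + 5396 + 1222 = 1049574.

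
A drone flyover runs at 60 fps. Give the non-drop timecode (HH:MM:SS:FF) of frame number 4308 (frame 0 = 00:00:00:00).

00:01:11:48

4308 ÷ 60 = 71 full seconds, remainder 48 frames.
71 s = 0 h 1 min 11 s.
Timecode: 00:01:11:48.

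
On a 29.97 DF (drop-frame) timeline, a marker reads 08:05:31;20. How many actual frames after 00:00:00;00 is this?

As if non-drop at 30 labels/s: (8 × 3600 + 5 × 60 + 31) × 30 + 20 = 873950.
Minute boundaries passed: 485; those not divisible by 10: 485 − 48 = 437; dropped labels = 2 × 437 = 874.
Actual frame index = 873950 − 874 = 873076.

873076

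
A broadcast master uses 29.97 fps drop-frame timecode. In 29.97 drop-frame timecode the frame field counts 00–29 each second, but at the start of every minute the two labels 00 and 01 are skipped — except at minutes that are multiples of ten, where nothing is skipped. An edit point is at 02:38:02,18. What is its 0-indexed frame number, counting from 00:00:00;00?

As if non-drop at 30 labels/s: (2 × 3600 + 38 × 60 + 2) × 30 + 18 = 284478.
Minute boundaries passed: 158; those not divisible by 10: 158 − 15 = 143; dropped labels = 2 × 143 = 286.
Actual frame index = 284478 − 286 = 284192.

284192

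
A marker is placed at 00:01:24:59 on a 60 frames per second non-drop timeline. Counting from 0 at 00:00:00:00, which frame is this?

Total seconds to the label: (0 × 3600 + 1 × 60 + 24) = 84.
Frame index = 84 × 60 + 59 = 5099.

5099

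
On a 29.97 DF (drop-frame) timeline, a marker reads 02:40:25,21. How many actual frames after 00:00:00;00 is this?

288483

Complete 10-minute blocks: 16, each 17982 frames → 287712.
Remaining 0 whole minutes in the current block: 0 frames.
Within the current minute: 25 × 30 + 21 = 771. Total = 287712 + 0 + 771 = 288483.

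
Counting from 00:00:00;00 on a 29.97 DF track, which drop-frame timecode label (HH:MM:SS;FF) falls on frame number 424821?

03:56:14;27

Ten DF minutes hold 17982 frames, so frame 424821 lies in block 23 (frames 413586–431567) with 11235 frames into that block.
The block's first minute is 1800 frames and the rest 1798 each; 11235 frames reaches minute 6, so 23 × 18 + 6 × 2 = 426 labels have been skipped so far.
Adding those back, label number 424821 + 426 = 425247 at 30 labels/s is 14174 s + 27 f = 3 h 56 min 14 s frame 27, i.e. 03:56:14;27.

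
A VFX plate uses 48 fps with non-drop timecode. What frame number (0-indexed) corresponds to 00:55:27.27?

Total seconds to the label: (0 × 3600 + 55 × 60 + 27) = 3327.
Frame index = 3327 × 48 + 27 = 159723.

159723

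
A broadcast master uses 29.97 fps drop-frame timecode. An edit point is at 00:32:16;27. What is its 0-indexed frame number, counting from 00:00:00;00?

58049

As if non-drop at 30 labels/s: (0 × 3600 + 32 × 60 + 16) × 30 + 27 = 58107.
Minute boundaries passed: 32; those not divisible by 10: 32 − 3 = 29; dropped labels = 2 × 29 = 58.
Actual frame index = 58107 − 58 = 58049.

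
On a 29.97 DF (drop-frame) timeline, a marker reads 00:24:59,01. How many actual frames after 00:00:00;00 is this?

As if non-drop at 30 labels/s: (0 × 3600 + 24 × 60 + 59) × 30 + 1 = 44971.
Minute boundaries passed: 24; those not divisible by 10: 24 − 2 = 22; dropped labels = 2 × 22 = 44.
Actual frame index = 44971 − 44 = 44927.

44927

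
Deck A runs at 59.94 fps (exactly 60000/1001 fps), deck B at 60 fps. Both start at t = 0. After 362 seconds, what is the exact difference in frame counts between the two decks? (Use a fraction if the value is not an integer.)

21720/1001 frames

A emits 60000/1001 × 362 = 21720000/1001 frames; B emits 60 × 362 = 21720.
Difference = 21720/1001 frames (≈ 21.6983); B is ahead of A.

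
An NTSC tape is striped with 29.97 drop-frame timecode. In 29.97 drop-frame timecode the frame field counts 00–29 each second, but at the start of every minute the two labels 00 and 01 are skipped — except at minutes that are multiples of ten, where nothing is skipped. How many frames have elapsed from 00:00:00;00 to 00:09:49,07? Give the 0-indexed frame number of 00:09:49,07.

17659

As if non-drop at 30 labels/s: (0 × 3600 + 9 × 60 + 49) × 30 + 7 = 17677.
Minute boundaries passed: 9; those not divisible by 10: 9 − 0 = 9; dropped labels = 2 × 9 = 18.
Actual frame index = 17677 − 18 = 17659.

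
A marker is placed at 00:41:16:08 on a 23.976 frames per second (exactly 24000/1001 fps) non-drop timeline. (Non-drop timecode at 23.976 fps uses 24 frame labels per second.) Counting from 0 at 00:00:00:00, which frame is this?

Total seconds to the label: (0 × 3600 + 41 × 60 + 16) = 2476.
Frame index = 2476 × 24 + 8 = 59432.

59432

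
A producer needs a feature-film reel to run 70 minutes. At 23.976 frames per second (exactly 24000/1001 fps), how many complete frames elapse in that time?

70 min = 4200 s.
Frames = 4200 × 24000/1001 = 14400000/143 ≈ 100699.3007.
Complete frames: 100699.

100699 frames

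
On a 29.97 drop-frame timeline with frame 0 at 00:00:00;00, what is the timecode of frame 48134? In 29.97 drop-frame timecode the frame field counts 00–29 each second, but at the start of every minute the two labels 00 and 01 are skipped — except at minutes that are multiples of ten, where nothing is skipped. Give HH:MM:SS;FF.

00:26:46;02

Ten DF minutes hold 17982 frames, so frame 48134 lies in block 2 (frames 35964–53945) with 12170 frames into that block.
The block's first minute is 1800 frames and the rest 1798 each; 12170 frames reaches minute 6, so 2 × 18 + 6 × 2 = 48 labels have been skipped so far.
Adding those back, label number 48134 + 48 = 48182 at 30 labels/s is 1606 s + 2 f = 0 h 26 min 46 s frame 2, i.e. 00:26:46;02.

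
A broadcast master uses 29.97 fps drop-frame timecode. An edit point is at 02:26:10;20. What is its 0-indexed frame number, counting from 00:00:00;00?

262856

As if non-drop at 30 labels/s: (2 × 3600 + 26 × 60 + 10) × 30 + 20 = 263120.
Minute boundaries passed: 146; those not divisible by 10: 146 − 14 = 132; dropped labels = 2 × 132 = 264.
Actual frame index = 263120 − 264 = 262856.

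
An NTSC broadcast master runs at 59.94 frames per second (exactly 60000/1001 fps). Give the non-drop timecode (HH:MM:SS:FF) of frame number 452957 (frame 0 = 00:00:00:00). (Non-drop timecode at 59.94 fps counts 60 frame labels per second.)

452957 ÷ 60 = 7549 full seconds, remainder 17 frames.
7549 s = 2 h 5 min 49 s.
Timecode: 02:05:49:17.

02:05:49:17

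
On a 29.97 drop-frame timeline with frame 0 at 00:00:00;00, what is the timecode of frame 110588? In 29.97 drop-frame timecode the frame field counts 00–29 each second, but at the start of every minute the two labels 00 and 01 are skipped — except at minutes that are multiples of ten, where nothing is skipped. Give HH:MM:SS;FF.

Each 10-minute DF block holds 10 × 60 × 30 − 9 × 2 = 17982 frames. 110588 ÷ 17982 → 6 full blocks, remainder 2696.
Within the partial block the first minute is 1800 frames and each further minute 1798, so 1 further minute boundary passed. Total skipped labels = 18 × 6 + 2 × 1 = 110.
Non-drop label index = 110588 + 110 = 110698; at 30 labels/s that is 01:01:29:28, i.e. DF 01:01:29;28.

01:01:29;28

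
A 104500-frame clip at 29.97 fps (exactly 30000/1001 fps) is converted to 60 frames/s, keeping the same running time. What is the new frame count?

209209 frames

Target frames = source frames × (target rate / source rate) = 104500 × (60)/(30000/1001) = 104500 × 1001/500 = 209209.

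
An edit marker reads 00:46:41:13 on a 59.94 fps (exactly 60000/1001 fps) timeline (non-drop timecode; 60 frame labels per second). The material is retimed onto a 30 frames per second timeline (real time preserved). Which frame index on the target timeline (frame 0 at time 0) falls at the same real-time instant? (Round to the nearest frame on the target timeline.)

Source frame index: (0×3600 + 46×60 + 41) × 60 + 13 = 168073.
Real time: 168073 / (60000/1001) = 168241073/60000 s.
Target frame: (168241073/60000) × (30) = 168241073/2000 ≈ 84120.537 → 84121.

frame 84121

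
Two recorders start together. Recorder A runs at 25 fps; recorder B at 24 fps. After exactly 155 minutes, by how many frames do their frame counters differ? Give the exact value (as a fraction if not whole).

9300 frames

155 min = 9300 s.
A emits 25 × 9300 = 232500 frames; B emits 24 × 9300 = 223200.
Difference = 9300 frames; B is behind A.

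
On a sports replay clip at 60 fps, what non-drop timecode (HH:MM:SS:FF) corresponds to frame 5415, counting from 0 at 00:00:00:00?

00:01:30:15

5415 ÷ 60 = 90 full seconds, remainder 15 frames.
90 s = 0 h 1 min 30 s.
Timecode: 00:01:30:15.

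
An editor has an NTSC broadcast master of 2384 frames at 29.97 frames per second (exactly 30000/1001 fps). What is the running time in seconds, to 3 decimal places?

Running time = 2384 × 1001/30000 = 149149/1875 s ≈ 79.546 s.

79.546 seconds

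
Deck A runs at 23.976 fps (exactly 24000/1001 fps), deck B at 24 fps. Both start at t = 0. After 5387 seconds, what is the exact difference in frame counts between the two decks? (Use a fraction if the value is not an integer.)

A emits 24000/1001 × 5387 = 129288000/1001 frames; B emits 24 × 5387 = 129288.
Difference = 129288/1001 frames (≈ 129.1588); B is ahead of A.

129288/1001 frames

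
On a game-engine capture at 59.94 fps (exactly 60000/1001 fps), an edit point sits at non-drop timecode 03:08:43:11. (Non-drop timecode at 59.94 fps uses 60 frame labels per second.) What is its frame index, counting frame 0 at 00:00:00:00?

frame 679391

Total seconds to the label: (3 × 3600 + 8 × 60 + 43) = 11323.
Frame index = 11323 × 60 + 11 = 679391.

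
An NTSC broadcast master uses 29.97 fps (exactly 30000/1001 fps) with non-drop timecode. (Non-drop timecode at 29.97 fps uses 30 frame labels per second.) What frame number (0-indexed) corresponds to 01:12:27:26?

Total seconds to the label: (1 × 3600 + 12 × 60 + 27) = 4347.
Frame index = 4347 × 30 + 26 = 130436.

frame 130436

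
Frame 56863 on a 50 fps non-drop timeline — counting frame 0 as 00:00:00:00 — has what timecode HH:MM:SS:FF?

00:18:57:13

56863 ÷ 50 = 1137 full seconds, remainder 13 frames.
1137 s = 0 h 18 min 57 s.
Timecode: 00:18:57:13.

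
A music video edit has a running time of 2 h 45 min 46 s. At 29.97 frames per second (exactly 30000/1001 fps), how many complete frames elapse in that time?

2 h 45 min 46 s = 9946 s.
Frames = 9946 × 30000/1001 = 298380000/1001 ≈ 298081.9181.
Complete frames: 298081.

298081 frames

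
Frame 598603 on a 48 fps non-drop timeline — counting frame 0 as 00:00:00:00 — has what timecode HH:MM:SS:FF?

03:27:50:43

598603 ÷ 48 = 12470 full seconds, remainder 43 frames.
12470 s = 3 h 27 min 50 s.
Timecode: 03:27:50:43.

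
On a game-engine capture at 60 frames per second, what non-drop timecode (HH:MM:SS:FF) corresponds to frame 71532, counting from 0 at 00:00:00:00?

71532 ÷ 60 = 1192 full seconds, remainder 12 frames.
1192 s = 0 h 19 min 52 s.
Timecode: 00:19:52:12.

00:19:52:12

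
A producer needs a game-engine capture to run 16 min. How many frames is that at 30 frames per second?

16 min = 960 s.
Frames = 960 × 30 = 28800.

28800 frames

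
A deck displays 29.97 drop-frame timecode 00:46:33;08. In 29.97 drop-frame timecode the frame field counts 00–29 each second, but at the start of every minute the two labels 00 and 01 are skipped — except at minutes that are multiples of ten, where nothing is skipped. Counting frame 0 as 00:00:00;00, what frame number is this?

As if non-drop at 30 labels/s: (0 × 3600 + 46 × 60 + 33) × 30 + 8 = 83798.
Minute boundaries passed: 46; those not divisible by 10: 46 − 4 = 42; dropped labels = 2 × 42 = 84.
Actual frame index = 83798 − 84 = 83714.

83714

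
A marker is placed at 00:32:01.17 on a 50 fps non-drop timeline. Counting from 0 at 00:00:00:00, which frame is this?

Total seconds to the label: (0 × 3600 + 32 × 60 + 1) = 1921.
Frame index = 1921 × 50 + 17 = 96067.

96067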